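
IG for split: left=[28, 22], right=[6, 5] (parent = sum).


Parent = [34, 27], H_parent = 0.9905
H_left = 0.9896 (n=50), H_right = 0.994 (n=11)
H_children = (50/61)·0.9896 + (11/61)·0.994 = 0.9904
IG = 0.9905 - 0.9904 = 0.0001

0.0001


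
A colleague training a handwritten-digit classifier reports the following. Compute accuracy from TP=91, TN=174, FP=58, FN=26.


Accuracy = (TP+TN)/(TP+TN+FP+FN)
= (91+174)/(349)
= 265/349 = 75.93%

75.93%


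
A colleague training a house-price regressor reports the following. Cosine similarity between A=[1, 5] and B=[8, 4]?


A·B = 1·8 + 5·4 = 28
‖A‖ = √26 = 5.099, ‖B‖ = √80 = 8.9443
cos = 28/(√26·√80) = 28/√2080 = 0.6139

0.6139


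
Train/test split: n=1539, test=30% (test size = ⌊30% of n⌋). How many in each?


Test = ⌊1539·30/100⌋ = 461
Train = 1539 - 461 = 1078

Train: 1078, Test: 461


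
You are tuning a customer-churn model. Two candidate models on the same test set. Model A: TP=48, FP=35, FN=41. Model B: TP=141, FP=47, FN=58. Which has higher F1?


Model A: P=48/83=0.5783, R=48/89=0.5393, F1=2PR/(P+R)=2TP/(2TP+FP+FN)=96/172=0.5581
Model B: P=141/188=0.75, R=141/199=0.7085, F1=2PR/(P+R)=2TP/(2TP+FP+FN)=282/387=0.7287
0.5581 < 0.7287 → Model B

Model B


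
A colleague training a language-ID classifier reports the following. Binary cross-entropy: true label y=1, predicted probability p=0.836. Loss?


BCE = -[y·ln(p) + (1-y)·ln(1-p)]
= -1·ln(0.836) - 0
= -ln(0.836) = 0.1791

0.1791


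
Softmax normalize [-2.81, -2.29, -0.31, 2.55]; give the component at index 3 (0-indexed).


Exponentials: e^-2.81=0.0602, e^-2.29=0.1013, e^-0.31=0.7334, e^2.55=12.8071
Sum = 13.702
Softmax = [0.0044, 0.0074, 0.0535, 0.9347]
p[3] = 12.8071/13.702 = 0.9347

0.9347


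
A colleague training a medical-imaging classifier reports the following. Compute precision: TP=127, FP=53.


Precision = TP/(TP+FP)
= 127/(127+53)
= 127/180 = 70.56%

70.56%


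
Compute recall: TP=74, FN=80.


Recall = TP/(TP+FN)
= 74/(74+80)
= 74/154 = 48.05%

48.05%


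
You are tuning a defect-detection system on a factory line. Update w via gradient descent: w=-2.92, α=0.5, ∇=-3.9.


w_new = w - α·∇
= -2.92 - 0.5·-3.9
= -2.92 + 1.95
= -0.97

-0.97


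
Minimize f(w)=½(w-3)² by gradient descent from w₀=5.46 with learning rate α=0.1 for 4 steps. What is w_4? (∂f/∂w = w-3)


step 1: grad = 5.46-3 = 2.46; w = 5.46 - 0.1·(2.46) = 5.214
step 2: grad = 5.214-3 = 2.214; w = 5.214 - 0.1·(2.214) = 4.9926
step 3: grad = 4.9926-3 = 1.9926; w = 4.9926 - 0.1·(1.9926) = 4.79334
step 4: grad = 4.79334-3 = 1.79334; w = 4.79334 - 0.1·(1.79334) = 4.614006

4.614006


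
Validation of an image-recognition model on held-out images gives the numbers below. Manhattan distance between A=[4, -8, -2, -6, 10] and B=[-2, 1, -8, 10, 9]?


d = |4+ 2| + |-8-1| + |-2+ 8| + |-6-10| + |10-9|
  = 6 + 9 + 6 + 16 + 1
  = 38

38


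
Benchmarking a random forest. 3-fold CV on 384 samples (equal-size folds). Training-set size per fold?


Fold size = 384/3 = 128
Training per fold = 384 - 128 = 256

256


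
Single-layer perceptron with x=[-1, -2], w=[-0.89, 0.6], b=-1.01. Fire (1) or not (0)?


z = (-1)·(-0.89) + (-2)·(0.6) - 1.01
  = -1.32
step(z) = 0 (z<0)

0


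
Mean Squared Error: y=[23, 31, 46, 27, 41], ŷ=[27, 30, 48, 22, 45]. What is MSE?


Squared errors: (23-27)²=16, (31-30)²=1, (46-48)²=4, (27-22)²=25, (41-45)²=16
Sum = 62
MSE = 62/5 = 62/5

62/5


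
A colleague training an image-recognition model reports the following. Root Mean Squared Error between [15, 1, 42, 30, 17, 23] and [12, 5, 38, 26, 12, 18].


MSE = 107/6 = 17.8333
RMSE = √(107/6) = 4.223

4.223


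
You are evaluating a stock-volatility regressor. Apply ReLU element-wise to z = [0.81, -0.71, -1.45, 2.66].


ReLU(0.81) = max(0, 0.81) = 0.81
ReLU(-0.71) = max(0, -0.71) = 0.0
ReLU(-1.45) = max(0, -1.45) = 0.0
ReLU(2.66) = max(0, 2.66) = 2.66
result = [0.81, 0.0, 0.0, 2.66]

[0.81, 0.0, 0.0, 2.66]


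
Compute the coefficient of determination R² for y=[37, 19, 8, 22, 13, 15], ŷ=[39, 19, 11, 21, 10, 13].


ȳ = 19
SS_res = Σ(y-ŷ)² = 27
SS_tot = Σ(y-ȳ)² = 506
R² = 1 - SS_res/SS_tot = 1 - 0.0534 = 0.9466

0.9466


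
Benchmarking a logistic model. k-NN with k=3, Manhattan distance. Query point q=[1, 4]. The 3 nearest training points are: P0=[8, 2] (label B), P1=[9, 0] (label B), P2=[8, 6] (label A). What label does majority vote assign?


d(q,P0) = 9  (label B)
d(q,P1) = 12  (label B)
d(q,P2) = 9  (label A)
Votes: A=1, B=2
Majority → B

B


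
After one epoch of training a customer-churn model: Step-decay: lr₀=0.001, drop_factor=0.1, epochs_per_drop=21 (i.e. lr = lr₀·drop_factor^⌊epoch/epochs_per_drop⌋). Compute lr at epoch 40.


n_drops = ⌊40/21⌋ = 1
lr = 0.001·0.1^1 = 0.001·0.1 = 0.0001

0.0001


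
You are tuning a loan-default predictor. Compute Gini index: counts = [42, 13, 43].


Probabilities: [42/98, 13/98, 43/98] ≈ [0.4286, 0.1327, 0.4388]
Σpᵢ² = (1764 + 169 + 1849)/98² = 3782/9604
Gini = 1 - Σpᵢ² = 1 - 3782/9604 = 0.6062

0.6062


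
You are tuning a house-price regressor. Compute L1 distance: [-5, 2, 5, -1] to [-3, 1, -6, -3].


d = |-5+ 3| + |2-1| + |5+ 6| + |-1+ 3|
  = 2 + 1 + 11 + 2
  = 16

16


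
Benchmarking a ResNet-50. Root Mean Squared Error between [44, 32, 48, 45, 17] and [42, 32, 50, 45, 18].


MSE = 9/5 = 1.8
RMSE = √(9/5) = 1.3416

1.3416


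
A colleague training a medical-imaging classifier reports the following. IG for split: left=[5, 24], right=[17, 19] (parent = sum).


Parent = [22, 43], H_parent = 0.9233
H_left = 0.6632 (n=29), H_right = 0.9978 (n=36)
H_children = (29/65)·0.6632 + (36/65)·0.9978 = 0.8485
IG = 0.9233 - 0.8485 = 0.0748

0.0748


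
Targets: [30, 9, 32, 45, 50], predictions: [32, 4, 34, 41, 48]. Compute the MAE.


Absolute errors: |30-32|=2, |9-4|=5, |32-34|=2, |45-41|=4, |50-48|=2
Sum = 15
MAE = 15/5 = 3

3


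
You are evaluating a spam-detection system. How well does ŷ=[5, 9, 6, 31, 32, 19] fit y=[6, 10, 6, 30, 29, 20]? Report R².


ȳ = 16.8333
SS_res = Σ(y-ŷ)² = 13
SS_tot = Σ(y-ȳ)² = 612.83
R² = 1 - SS_res/SS_tot = 1 - 0.0212 = 0.9788

0.9788


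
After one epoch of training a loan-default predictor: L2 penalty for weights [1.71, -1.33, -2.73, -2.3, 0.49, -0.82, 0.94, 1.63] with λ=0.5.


‖w‖₂² = (1.71)² + (-1.33)² + (-2.73)² + (-2.3)² + (0.49)² + (-0.82)² + (0.94)² + (1.63)²
     = 2.9241 + 1.7689 + 7.4529 + 5.29 + 0.2401 + 0.6724 + 0.8836 + 2.6569
     = 21.8889
λ·‖w‖₂² = 0.5·21.8889 = 10.94445

10.94445


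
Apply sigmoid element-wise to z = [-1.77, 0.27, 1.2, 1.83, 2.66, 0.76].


σ(-1.77) = 1/(1+e^1.77) = 0.1455
σ(0.27) = 1/(1+e^-0.27) = 0.5671
σ(1.2) = 1/(1+e^-1.2) = 0.7685
σ(1.83) = 1/(1+e^-1.83) = 0.8618
σ(2.66) = 1/(1+e^-2.66) = 0.9346
σ(0.76) = 1/(1+e^-0.76) = 0.6814
result = [0.1455, 0.5671, 0.7685, 0.8618, 0.9346, 0.6814]

[0.1455, 0.5671, 0.7685, 0.8618, 0.9346, 0.6814]


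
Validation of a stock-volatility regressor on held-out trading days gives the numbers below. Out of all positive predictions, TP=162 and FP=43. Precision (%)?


Precision = TP/(TP+FP)
= 162/(162+43)
= 162/205 = 79.02%

79.02%


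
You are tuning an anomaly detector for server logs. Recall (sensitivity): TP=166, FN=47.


Recall = TP/(TP+FN)
= 166/(166+47)
= 166/213 = 77.93%

77.93%


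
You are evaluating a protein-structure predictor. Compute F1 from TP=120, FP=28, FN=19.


Precision = 120/148 = 0.8108
Recall = 120/139 = 0.8633
F1 = 2·P·R/(P+R) = 2·TP/(2·TP+FP+FN) = 240/(240+28+19) = 240/287 = 0.8362

0.8362


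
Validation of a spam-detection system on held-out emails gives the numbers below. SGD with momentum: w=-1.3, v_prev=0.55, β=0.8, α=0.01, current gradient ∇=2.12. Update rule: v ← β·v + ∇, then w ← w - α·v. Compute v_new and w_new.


v_new = 0.8·0.55 + 2.12 = 0.44 + 2.12 = 2.56
w_new = -1.3 - 0.01·2.56 = -1.3 - 0.0256 = -1.3256

v_new=2.56, w_new=-1.3256


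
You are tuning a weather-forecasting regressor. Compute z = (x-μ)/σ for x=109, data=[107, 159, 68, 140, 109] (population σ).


μ = 116.6, σ = 31.1679
z = (109 - 116.6)/31.1679 = -0.2438

-0.2438


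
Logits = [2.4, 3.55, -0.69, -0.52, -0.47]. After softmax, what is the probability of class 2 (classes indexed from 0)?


Exponentials: e^2.4=11.0232, e^3.55=34.8133, e^-0.69=0.5016, e^-0.52=0.5945, e^-0.47=0.625
Sum = 47.5576
Softmax = [0.2318, 0.732, 0.0105, 0.0125, 0.0131]
p[2] = 0.5016/47.5576 = 0.0105

0.0105


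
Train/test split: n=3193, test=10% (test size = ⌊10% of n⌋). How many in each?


Test = ⌊3193·10/100⌋ = 319
Train = 3193 - 319 = 2874

Train: 2874, Test: 319


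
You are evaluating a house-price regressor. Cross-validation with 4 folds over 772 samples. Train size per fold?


Fold size = 772/4 = 193
Training per fold = 772 - 193 = 579

579


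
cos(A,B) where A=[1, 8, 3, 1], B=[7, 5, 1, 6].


A·B = 1·7 + 8·5 + 3·1 + 1·6 = 56
‖A‖ = √75 = 8.6603, ‖B‖ = √111 = 10.5357
cos = 56/(√75·√111) = 56/√8325 = 0.6138

0.6138


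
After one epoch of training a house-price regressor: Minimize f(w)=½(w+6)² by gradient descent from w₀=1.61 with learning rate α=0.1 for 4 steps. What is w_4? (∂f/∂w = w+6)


step 1: grad = 1.61+6 = 7.61; w = 1.61 - 0.1·(7.61) = 0.849
step 2: grad = 0.849+6 = 6.849; w = 0.849 - 0.1·(6.849) = 0.1641
step 3: grad = 0.1641+6 = 6.1641; w = 0.1641 - 0.1·(6.1641) = -0.45231
step 4: grad = -0.45231+6 = 5.54769; w = -0.45231 - 0.1·(5.54769) = -1.007079

-1.007079


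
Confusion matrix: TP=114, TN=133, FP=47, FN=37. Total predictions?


Total = TP + TN + FP + FN
= 114 + 133 + 47 + 37
= 331
(Predicted positive: 161, predicted negative: 170)

331


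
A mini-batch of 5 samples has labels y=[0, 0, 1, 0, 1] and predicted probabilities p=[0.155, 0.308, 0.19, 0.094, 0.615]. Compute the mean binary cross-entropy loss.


L[0] = -ln(1-0.155) = -ln(0.845) = 0.1684
L[1] = -ln(1-0.308) = -ln(0.692) = 0.3682
L[2] = -ln(0.19) = 1.6607
L[3] = -ln(1-0.094) = -ln(0.906) = 0.0987
L[4] = -ln(0.615) = 0.4861
mean = (0.1684 + 0.3682 + 1.6607 + 0.0987 + 0.4861)/5 = 0.5564

0.5564


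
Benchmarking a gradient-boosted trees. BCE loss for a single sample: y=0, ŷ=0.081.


BCE = -[y·ln(p) + (1-y)·ln(1-p)]
= -0 - 1·ln(1-0.081)
= -ln(0.919) = 0.0845

0.0845


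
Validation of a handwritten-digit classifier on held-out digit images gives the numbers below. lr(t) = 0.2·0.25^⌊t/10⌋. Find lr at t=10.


n_drops = ⌊10/10⌋ = 1
lr = 0.2·0.25^1 = 0.2·0.25 = 0.05

0.05


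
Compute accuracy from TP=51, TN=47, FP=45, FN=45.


Accuracy = (TP+TN)/(TP+TN+FP+FN)
= (51+47)/(188)
= 98/188 = 52.13%

52.13%


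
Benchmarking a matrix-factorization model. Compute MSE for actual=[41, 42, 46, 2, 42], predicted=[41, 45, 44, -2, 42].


Squared errors: (41-41)²=0, (42-45)²=9, (46-44)²=4, (2+ 2)²=16, (42-42)²=0
Sum = 29
MSE = 29/5 = 29/5

29/5


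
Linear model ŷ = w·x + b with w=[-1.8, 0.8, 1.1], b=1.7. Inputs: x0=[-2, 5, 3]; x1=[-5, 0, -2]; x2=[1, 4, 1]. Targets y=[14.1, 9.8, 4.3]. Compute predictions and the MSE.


ŷ0 = (-1.8)·(-2) + (0.8)·(5) + (1.1)·(3) + 1.7 = 12.6
ŷ1 = (-1.8)·(-5) + (0.8)·(0) + (1.1)·(-2) + 1.7 = 8.5
ŷ2 = (-1.8)·(1) + (0.8)·(4) + (1.1)·(1) + 1.7 = 4.2
errors² = [2.25, 1.69, 0.01]
MSE = 3.9500/3 = 1.3167

1.3167


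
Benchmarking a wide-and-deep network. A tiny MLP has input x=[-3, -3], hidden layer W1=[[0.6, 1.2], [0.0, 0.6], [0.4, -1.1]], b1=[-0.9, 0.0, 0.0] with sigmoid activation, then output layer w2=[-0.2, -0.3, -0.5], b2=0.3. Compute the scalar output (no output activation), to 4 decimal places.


z1[0] = (0.6)·(-3) + (1.2)·(-3) - 0.9 = -6.3
z1[1] = (0.0)·(-3) + (0.6)·(-3) + 0.0 = -1.8
z1[2] = (0.4)·(-3) + (-1.1)·(-3) + 0.0 = 2.1
h = sigmoid(z1) = [0.0018, 0.1419, 0.8909]
output = (-0.2)·(0.0018) + (-0.3)·(0.1419) + (-0.5)·(0.8909) + 0.3 = -0.1884

-0.1884


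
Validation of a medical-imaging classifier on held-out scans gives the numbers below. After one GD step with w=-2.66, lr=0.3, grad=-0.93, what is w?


w_new = w - α·∇
= -2.66 - 0.3·-0.93
= -2.66 + 0.279
= -2.381

-2.381


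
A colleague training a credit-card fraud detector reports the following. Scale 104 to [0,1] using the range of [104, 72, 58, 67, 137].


min=58, max=137
(104-58)/(137-58) = 46/79 = 0.5823

0.5823


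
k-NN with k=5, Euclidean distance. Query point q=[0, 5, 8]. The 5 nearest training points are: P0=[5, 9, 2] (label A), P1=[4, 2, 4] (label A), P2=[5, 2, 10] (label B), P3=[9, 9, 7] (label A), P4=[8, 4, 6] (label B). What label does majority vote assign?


d(q,P0) = 8.775  (label A)
d(q,P1) = 6.4031  (label A)
d(q,P2) = 6.1644  (label B)
d(q,P3) = 9.8995  (label A)
d(q,P4) = 8.3066  (label B)
Votes: A=3, B=2
Majority → A

A


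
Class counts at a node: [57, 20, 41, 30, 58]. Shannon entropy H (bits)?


Probabilities: [57/206, 20/206, 41/206, 30/206, 58/206] ≈ [0.2767, 0.0971, 0.199, 0.1456, 0.2816]
H = -((57/206)·log₂(57/206) + (20/206)·log₂(20/206) + (41/206)·log₂(41/206) + (30/206)·log₂(30/206) + (58/206)·log₂(58/206))
  = 2.2227 bits

2.2227 bits


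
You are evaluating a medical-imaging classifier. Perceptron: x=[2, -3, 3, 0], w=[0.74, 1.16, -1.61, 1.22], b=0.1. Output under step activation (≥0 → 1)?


z = (2)·(0.74) + (-3)·(1.16) + (3)·(-1.61) + (0)·(1.22) + 0.1
  = -6.73
step(z) = 0 (z<0)

0


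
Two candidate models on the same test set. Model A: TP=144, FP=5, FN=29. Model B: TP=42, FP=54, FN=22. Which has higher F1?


Model A: P=144/149=0.9664, R=144/173=0.8324, F1=2PR/(P+R)=2TP/(2TP+FP+FN)=288/322=0.8944
Model B: P=42/96=0.4375, R=42/64=0.6562, F1=2PR/(P+R)=2TP/(2TP+FP+FN)=84/160=0.525
0.8944 > 0.525 → Model A

Model A


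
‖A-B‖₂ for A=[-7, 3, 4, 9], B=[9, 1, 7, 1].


d = √((-7-9)² + (3-1)² + (4-7)² + (9-1)²)
  = √(256 + 4 + 9 + 64)
  = √333 = 18.2483

18.2483


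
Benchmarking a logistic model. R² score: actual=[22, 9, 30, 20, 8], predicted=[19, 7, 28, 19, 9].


ȳ = 17.8
SS_res = Σ(y-ŷ)² = 19
SS_tot = Σ(y-ȳ)² = 344.8
R² = 1 - SS_res/SS_tot = 1 - 0.0551 = 0.9449

0.9449


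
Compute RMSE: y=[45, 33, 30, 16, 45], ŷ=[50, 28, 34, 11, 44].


MSE = 92/5 = 18.4
RMSE = √(92/5) = 4.2895

4.2895


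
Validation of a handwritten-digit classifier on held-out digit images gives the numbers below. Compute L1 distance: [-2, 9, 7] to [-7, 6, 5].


d = |-2+ 7| + |9-6| + |7-5|
  = 5 + 3 + 2
  = 10

10


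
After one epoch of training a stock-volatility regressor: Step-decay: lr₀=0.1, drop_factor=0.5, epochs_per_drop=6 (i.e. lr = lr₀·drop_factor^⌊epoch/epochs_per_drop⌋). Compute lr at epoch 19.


n_drops = ⌊19/6⌋ = 3
lr = 0.1·0.5^3 = 0.1·0.125 = 0.0125

0.0125


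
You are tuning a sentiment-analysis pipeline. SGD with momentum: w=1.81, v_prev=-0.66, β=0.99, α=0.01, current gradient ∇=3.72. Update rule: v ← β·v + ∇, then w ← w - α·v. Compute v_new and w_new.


v_new = 0.99·-0.66 + 3.72 = -0.6534 + 3.72 = 3.0666
w_new = 1.81 - 0.01·3.0666 = 1.81 - 0.030666 = 1.779334

v_new=3.0666, w_new=1.779334


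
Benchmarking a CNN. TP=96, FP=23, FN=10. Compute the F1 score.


Precision = 96/119 = 0.8067
Recall = 96/106 = 0.9057
F1 = 2·P·R/(P+R) = 2·TP/(2·TP+FP+FN) = 192/(192+23+10) = 192/225 = 0.8533

0.8533


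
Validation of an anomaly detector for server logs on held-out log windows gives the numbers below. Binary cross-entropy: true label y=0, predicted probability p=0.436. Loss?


BCE = -[y·ln(p) + (1-y)·ln(1-p)]
= -0 - 1·ln(1-0.436)
= -ln(0.564) = 0.5727

0.5727


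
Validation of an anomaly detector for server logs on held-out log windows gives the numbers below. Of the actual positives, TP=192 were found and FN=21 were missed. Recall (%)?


Recall = TP/(TP+FN)
= 192/(192+21)
= 192/213 = 90.14%

90.14%


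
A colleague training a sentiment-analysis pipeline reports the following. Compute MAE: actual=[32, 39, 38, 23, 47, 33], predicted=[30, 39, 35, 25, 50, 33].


Absolute errors: |32-30|=2, |39-39|=0, |38-35|=3, |23-25|=2, |47-50|=3, |33-33|=0
Sum = 10
MAE = 10/6 = 5/3

5/3


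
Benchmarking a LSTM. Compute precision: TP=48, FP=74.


Precision = TP/(TP+FP)
= 48/(48+74)
= 48/122 = 39.34%

39.34%


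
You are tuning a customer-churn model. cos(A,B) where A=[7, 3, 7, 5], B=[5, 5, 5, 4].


A·B = 7·5 + 3·5 + 7·5 + 5·4 = 105
‖A‖ = √132 = 11.4891, ‖B‖ = √91 = 9.5394
cos = 105/(√132·√91) = 105/√12012 = 0.958

0.958


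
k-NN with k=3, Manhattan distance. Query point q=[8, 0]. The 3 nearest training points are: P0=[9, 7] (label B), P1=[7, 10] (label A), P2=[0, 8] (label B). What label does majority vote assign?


d(q,P0) = 8  (label B)
d(q,P1) = 11  (label A)
d(q,P2) = 16  (label B)
Votes: A=1, B=2
Majority → B

B


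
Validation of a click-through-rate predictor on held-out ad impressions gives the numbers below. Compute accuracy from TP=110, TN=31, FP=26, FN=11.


Accuracy = (TP+TN)/(TP+TN+FP+FN)
= (110+31)/(178)
= 141/178 = 79.21%

79.21%


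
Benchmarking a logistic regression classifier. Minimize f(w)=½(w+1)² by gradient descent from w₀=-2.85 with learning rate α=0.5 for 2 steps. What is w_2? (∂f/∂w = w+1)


step 1: grad = -2.85+1 = -1.85; w = -2.85 - 0.5·(-1.85) = -1.925
step 2: grad = -1.925+1 = -0.925; w = -1.925 - 0.5·(-0.925) = -1.4625

-1.4625


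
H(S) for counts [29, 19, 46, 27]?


Probabilities: [29/121, 19/121, 46/121, 27/121] ≈ [0.2397, 0.157, 0.3802, 0.2231]
H = -((29/121)·log₂(29/121) + (19/121)·log₂(19/121) + (46/121)·log₂(46/121) + (27/121)·log₂(27/121))
  = 1.9266 bits

1.9266 bits


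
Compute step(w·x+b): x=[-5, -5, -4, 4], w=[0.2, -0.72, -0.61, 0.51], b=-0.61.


z = (-5)·(0.2) + (-5)·(-0.72) + (-4)·(-0.61) + (4)·(0.51) - 0.61
  = 6.47
step(z) = 1 (z≥0)

1


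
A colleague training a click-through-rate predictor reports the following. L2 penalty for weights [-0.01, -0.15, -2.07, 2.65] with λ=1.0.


‖w‖₂² = (-0.01)² + (-0.15)² + (-2.07)² + (2.65)²
     = 0.0001 + 0.0225 + 4.2849 + 7.0225
     = 11.33
λ·‖w‖₂² = 1.0·11.33 = 11.33

11.33


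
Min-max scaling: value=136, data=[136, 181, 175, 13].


min=13, max=181
(136-13)/(181-13) = 123/168 = 0.7321

0.7321


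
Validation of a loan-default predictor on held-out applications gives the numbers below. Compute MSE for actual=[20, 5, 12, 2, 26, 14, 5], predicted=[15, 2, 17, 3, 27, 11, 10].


Squared errors: (20-15)²=25, (5-2)²=9, (12-17)²=25, (2-3)²=1, (26-27)²=1, (14-11)²=9, (5-10)²=25
Sum = 95
MSE = 95/7 = 95/7

95/7


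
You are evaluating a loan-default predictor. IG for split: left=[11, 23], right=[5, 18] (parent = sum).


Parent = [16, 41], H_parent = 0.8564
H_left = 0.9082 (n=34), H_right = 0.7554 (n=23)
H_children = (34/57)·0.9082 + (23/57)·0.7554 = 0.8465
IG = 0.8564 - 0.8465 = 0.0099

0.0099


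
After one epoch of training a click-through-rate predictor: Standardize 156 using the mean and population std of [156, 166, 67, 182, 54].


μ = 125, σ = 53.4715
z = (156 - 125)/53.4715 = 0.5797

0.5797


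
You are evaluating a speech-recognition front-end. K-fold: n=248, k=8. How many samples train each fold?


Fold size = 248/8 = 31
Training per fold = 248 - 31 = 217

217


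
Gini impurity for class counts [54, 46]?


Probabilities: [54/100, 46/100] ≈ [0.54, 0.46]
Σpᵢ² = (2916 + 2116)/100² = 5032/10000
Gini = 1 - Σpᵢ² = 1 - 5032/10000 = 0.4968

0.4968


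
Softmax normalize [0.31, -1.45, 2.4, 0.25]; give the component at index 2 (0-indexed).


Exponentials: e^0.31=1.3634, e^-1.45=0.2346, e^2.4=11.0232, e^0.25=1.284
Sum = 13.9052
Softmax = [0.0981, 0.0169, 0.7927, 0.0923]
p[2] = 11.0232/13.9052 = 0.7927

0.7927


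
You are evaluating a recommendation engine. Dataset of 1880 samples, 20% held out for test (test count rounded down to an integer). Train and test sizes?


Test = ⌊1880·20/100⌋ = 376
Train = 1880 - 376 = 1504

Train: 1504, Test: 376


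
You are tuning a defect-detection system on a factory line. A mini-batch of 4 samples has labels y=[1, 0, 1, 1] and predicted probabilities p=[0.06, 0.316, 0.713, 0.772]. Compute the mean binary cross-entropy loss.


L[0] = -ln(0.06) = 2.8134
L[1] = -ln(1-0.316) = -ln(0.684) = 0.3798
L[2] = -ln(0.713) = 0.3383
L[3] = -ln(0.772) = 0.2588
mean = (2.8134 + 0.3798 + 0.3383 + 0.2588)/4 = 0.9476

0.9476


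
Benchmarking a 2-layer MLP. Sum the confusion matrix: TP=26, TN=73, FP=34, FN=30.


Total = TP + TN + FP + FN
= 26 + 73 + 34 + 30
= 163
(Predicted positive: 60, predicted negative: 103)

163


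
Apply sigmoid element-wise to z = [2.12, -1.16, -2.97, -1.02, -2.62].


σ(2.12) = 1/(1+e^-2.12) = 0.8928
σ(-1.16) = 1/(1+e^1.16) = 0.2387
σ(-2.97) = 1/(1+e^2.97) = 0.0488
σ(-1.02) = 1/(1+e^1.02) = 0.265
σ(-2.62) = 1/(1+e^2.62) = 0.0679
result = [0.8928, 0.2387, 0.0488, 0.265, 0.0679]

[0.8928, 0.2387, 0.0488, 0.265, 0.0679]


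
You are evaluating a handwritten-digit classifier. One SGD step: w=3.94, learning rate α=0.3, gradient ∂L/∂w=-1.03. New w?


w_new = w - α·∇
= 3.94 - 0.3·-1.03
= 3.94 + 0.309
= 4.249

4.249


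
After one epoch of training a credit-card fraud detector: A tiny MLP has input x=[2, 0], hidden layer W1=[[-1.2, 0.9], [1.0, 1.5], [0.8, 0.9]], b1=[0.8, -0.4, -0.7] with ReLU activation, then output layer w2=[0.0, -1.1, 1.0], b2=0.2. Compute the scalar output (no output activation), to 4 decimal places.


z1[0] = (-1.2)·(2) + (0.9)·(0) + 0.8 = -1.6
z1[1] = (1.0)·(2) + (1.5)·(0) - 0.4 = 1.6
z1[2] = (0.8)·(2) + (0.9)·(0) - 0.7 = 0.9
h = ReLU(z1) = [0.0, 1.6, 0.9]
output = (0.0)·(0.0) + (-1.1)·(1.6) + (1.0)·(0.9) + 0.2 = -0.66

-0.66


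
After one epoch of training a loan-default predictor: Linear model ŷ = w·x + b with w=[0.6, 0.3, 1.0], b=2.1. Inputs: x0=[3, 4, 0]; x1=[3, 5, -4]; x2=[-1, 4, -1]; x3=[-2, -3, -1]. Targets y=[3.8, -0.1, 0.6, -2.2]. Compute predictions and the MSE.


ŷ0 = (0.6)·(3) + (0.3)·(4) + (1.0)·(0) + 2.1 = 5.1
ŷ1 = (0.6)·(3) + (0.3)·(5) + (1.0)·(-4) + 2.1 = 1.4
ŷ2 = (0.6)·(-1) + (0.3)·(4) + (1.0)·(-1) + 2.1 = 1.7
ŷ3 = (0.6)·(-2) + (0.3)·(-3) + (1.0)·(-1) + 2.1 = -1.0
errors² = [1.69, 2.25, 1.21, 1.44]
MSE = 6.5900/4 = 1.6475

1.6475


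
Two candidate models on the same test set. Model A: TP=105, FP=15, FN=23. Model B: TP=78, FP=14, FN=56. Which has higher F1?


Model A: P=105/120=0.875, R=105/128=0.8203, F1=2PR/(P+R)=2TP/(2TP+FP+FN)=210/248=0.8468
Model B: P=78/92=0.8478, R=78/134=0.5821, F1=2PR/(P+R)=2TP/(2TP+FP+FN)=156/226=0.6903
0.8468 > 0.6903 → Model A

Model A


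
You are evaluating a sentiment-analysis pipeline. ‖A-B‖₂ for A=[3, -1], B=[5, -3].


d = √((3-5)² + (-1+ 3)²)
  = √(4 + 4)
  = √8 = 2.8284

2.8284


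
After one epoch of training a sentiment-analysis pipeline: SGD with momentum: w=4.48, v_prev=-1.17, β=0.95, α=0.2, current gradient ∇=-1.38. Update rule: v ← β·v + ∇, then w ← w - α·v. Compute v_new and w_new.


v_new = 0.95·-1.17 - 1.38 = -1.1115 - 1.38 = -2.4915
w_new = 4.48 - 0.2·-2.4915 = 4.48 + 0.4983 = 4.9783

v_new=-2.4915, w_new=4.9783


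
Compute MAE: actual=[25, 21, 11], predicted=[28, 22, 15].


Absolute errors: |25-28|=3, |21-22|=1, |11-15|=4
Sum = 8
MAE = 8/3 = 8/3

8/3


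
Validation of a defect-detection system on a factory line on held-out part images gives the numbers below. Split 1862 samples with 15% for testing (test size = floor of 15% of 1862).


Test = ⌊1862·15/100⌋ = 279
Train = 1862 - 279 = 1583

Train: 1583, Test: 279


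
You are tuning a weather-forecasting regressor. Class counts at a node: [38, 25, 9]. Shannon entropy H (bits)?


Probabilities: [38/72, 25/72, 9/72] ≈ [0.5278, 0.3472, 0.125]
H = -((38/72)·log₂(38/72) + (25/72)·log₂(25/72) + (9/72)·log₂(9/72))
  = 1.3915 bits

1.3915 bits


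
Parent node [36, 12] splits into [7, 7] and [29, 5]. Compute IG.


Parent = [36, 12], H_parent = 0.8113
H_left = 1 (n=14), H_right = 0.6024 (n=34)
H_children = (14/48)·1 + (34/48)·0.6024 = 0.7184
IG = 0.8113 - 0.7184 = 0.0929

0.0929


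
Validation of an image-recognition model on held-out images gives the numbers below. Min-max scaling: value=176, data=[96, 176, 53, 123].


min=53, max=176
(176-53)/(176-53) = 123/123 = 1.0

1.0


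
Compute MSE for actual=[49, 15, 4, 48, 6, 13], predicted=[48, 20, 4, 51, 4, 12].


Squared errors: (49-48)²=1, (15-20)²=25, (4-4)²=0, (48-51)²=9, (6-4)²=4, (13-12)²=1
Sum = 40
MSE = 40/6 = 20/3

20/3


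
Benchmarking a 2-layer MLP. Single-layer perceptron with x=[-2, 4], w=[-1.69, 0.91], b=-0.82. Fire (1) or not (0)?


z = (-2)·(-1.69) + (4)·(0.91) - 0.82
  = 6.2
step(z) = 1 (z≥0)

1


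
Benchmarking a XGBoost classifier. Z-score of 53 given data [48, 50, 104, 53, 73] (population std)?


μ = 65.6, σ = 21.1717
z = (53 - 65.6)/21.1717 = -0.5951

-0.5951


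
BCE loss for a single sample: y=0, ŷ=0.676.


BCE = -[y·ln(p) + (1-y)·ln(1-p)]
= -0 - 1·ln(1-0.676)
= -ln(0.324) = 1.127

1.127


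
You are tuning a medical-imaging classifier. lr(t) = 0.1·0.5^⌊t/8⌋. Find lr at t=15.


n_drops = ⌊15/8⌋ = 1
lr = 0.1·0.5^1 = 0.1·0.5 = 0.05

0.05


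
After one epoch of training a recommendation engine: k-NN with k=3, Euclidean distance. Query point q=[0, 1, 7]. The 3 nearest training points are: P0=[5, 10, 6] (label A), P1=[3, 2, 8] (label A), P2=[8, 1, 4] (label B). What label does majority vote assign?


d(q,P0) = 10.3441  (label A)
d(q,P1) = 3.3166  (label A)
d(q,P2) = 8.544  (label B)
Votes: A=2, B=1
Majority → A

A


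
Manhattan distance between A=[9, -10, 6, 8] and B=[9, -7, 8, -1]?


d = |9-9| + |-10+ 7| + |6-8| + |8+ 1|
  = 0 + 3 + 2 + 9
  = 14

14


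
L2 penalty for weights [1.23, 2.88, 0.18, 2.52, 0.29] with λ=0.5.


‖w‖₂² = (1.23)² + (2.88)² + (0.18)² + (2.52)² + (0.29)²
     = 1.5129 + 8.2944 + 0.0324 + 6.3504 + 0.0841
     = 16.2742
λ·‖w‖₂² = 0.5·16.2742 = 8.1371

8.1371


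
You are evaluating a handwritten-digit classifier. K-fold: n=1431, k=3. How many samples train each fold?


Fold size = 1431/3 = 477
Training per fold = 1431 - 477 = 954

954


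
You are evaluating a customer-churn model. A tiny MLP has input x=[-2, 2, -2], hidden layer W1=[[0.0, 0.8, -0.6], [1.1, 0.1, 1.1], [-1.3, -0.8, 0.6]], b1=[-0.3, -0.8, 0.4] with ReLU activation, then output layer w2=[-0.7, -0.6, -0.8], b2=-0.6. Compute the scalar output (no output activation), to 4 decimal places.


z1[0] = (0.0)·(-2) + (0.8)·(2) + (-0.6)·(-2) - 0.3 = 2.5
z1[1] = (1.1)·(-2) + (0.1)·(2) + (1.1)·(-2) - 0.8 = -5.0
z1[2] = (-1.3)·(-2) + (-0.8)·(2) + (0.6)·(-2) + 0.4 = 0.2
h = ReLU(z1) = [2.5, 0.0, 0.2]
output = (-0.7)·(2.5) + (-0.6)·(0.0) + (-0.8)·(0.2) - 0.6 = -2.51

-2.51


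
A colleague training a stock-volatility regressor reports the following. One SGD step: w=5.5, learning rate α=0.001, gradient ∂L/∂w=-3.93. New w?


w_new = w - α·∇
= 5.5 - 0.001·-3.93
= 5.5 + 0.00393
= 5.50393

5.50393


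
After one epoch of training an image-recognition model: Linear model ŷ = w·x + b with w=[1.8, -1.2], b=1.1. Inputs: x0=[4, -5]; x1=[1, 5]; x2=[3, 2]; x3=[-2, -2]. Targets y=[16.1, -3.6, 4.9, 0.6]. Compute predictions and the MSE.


ŷ0 = (1.8)·(4) + (-1.2)·(-5) + 1.1 = 14.3
ŷ1 = (1.8)·(1) + (-1.2)·(5) + 1.1 = -3.1
ŷ2 = (1.8)·(3) + (-1.2)·(2) + 1.1 = 4.1
ŷ3 = (1.8)·(-2) + (-1.2)·(-2) + 1.1 = -0.1
errors² = [3.24, 0.25, 0.64, 0.49]
MSE = 4.6200/4 = 1.155

1.155


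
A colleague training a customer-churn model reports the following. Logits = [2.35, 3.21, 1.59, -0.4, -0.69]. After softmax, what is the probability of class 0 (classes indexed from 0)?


Exponentials: e^2.35=10.4856, e^3.21=24.7791, e^1.59=4.9037, e^-0.4=0.6703, e^-0.69=0.5016
Sum = 41.3403
Softmax = [0.2536, 0.5994, 0.1186, 0.0162, 0.0121]
p[0] = 10.4856/41.3403 = 0.2536

0.2536


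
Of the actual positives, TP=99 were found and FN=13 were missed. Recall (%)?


Recall = TP/(TP+FN)
= 99/(99+13)
= 99/112 = 88.39%

88.39%


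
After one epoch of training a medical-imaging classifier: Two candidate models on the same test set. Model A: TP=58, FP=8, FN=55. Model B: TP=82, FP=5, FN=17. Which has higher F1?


Model A: P=58/66=0.8788, R=58/113=0.5133, F1=2PR/(P+R)=2TP/(2TP+FP+FN)=116/179=0.648
Model B: P=82/87=0.9425, R=82/99=0.8283, F1=2PR/(P+R)=2TP/(2TP+FP+FN)=164/186=0.8817
0.648 < 0.8817 → Model B

Model B


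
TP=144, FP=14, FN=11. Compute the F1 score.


Precision = 144/158 = 0.9114
Recall = 144/155 = 0.929
F1 = 2·P·R/(P+R) = 2·TP/(2·TP+FP+FN) = 288/(288+14+11) = 288/313 = 0.9201

0.9201


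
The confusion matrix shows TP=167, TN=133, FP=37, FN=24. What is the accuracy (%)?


Accuracy = (TP+TN)/(TP+TN+FP+FN)
= (167+133)/(361)
= 300/361 = 83.1%

83.1%


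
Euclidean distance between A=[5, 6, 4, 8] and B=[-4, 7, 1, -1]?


d = √((5+ 4)² + (6-7)² + (4-1)² + (8+ 1)²)
  = √(81 + 1 + 9 + 81)
  = √172 = 13.1149

13.1149


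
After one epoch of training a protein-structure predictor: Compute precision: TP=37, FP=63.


Precision = TP/(TP+FP)
= 37/(37+63)
= 37/100 = 37.0%

37.0%


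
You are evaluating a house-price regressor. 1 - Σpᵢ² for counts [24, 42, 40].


Probabilities: [24/106, 42/106, 40/106] ≈ [0.2264, 0.3962, 0.3774]
Σpᵢ² = (576 + 1764 + 1600)/106² = 3940/11236
Gini = 1 - Σpᵢ² = 1 - 3940/11236 = 0.6493

0.6493


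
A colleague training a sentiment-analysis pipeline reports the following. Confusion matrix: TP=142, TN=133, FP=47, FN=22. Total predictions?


Total = TP + TN + FP + FN
= 142 + 133 + 47 + 22
= 344
(Predicted positive: 189, predicted negative: 155)

344


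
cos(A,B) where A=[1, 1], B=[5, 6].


A·B = 1·5 + 1·6 = 11
‖A‖ = √2 = 1.4142, ‖B‖ = √61 = 7.8102
cos = 11/(√2·√61) = 11/√122 = 0.9959

0.9959


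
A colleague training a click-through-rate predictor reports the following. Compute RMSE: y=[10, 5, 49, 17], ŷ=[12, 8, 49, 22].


MSE = 38/4 = 9.5
RMSE = √(38/4) = 3.0822

3.0822


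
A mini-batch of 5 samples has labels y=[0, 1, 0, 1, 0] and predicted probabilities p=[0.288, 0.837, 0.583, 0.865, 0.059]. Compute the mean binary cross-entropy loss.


L[0] = -ln(1-0.288) = -ln(0.712) = 0.3397
L[1] = -ln(0.837) = 0.1779
L[2] = -ln(1-0.583) = -ln(0.417) = 0.8747
L[3] = -ln(0.865) = 0.145
L[4] = -ln(1-0.059) = -ln(0.941) = 0.0608
mean = (0.3397 + 0.1779 + 0.8747 + 0.145 + 0.0608)/5 = 0.3196

0.3196


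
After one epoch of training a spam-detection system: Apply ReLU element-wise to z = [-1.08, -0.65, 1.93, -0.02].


ReLU(-1.08) = max(0, -1.08) = 0.0
ReLU(-0.65) = max(0, -0.65) = 0.0
ReLU(1.93) = max(0, 1.93) = 1.93
ReLU(-0.02) = max(0, -0.02) = 0.0
result = [0.0, 0.0, 1.93, 0.0]

[0.0, 0.0, 1.93, 0.0]


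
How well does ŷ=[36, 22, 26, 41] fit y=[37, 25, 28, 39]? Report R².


ȳ = 32.25
SS_res = Σ(y-ŷ)² = 18
SS_tot = Σ(y-ȳ)² = 138.75
R² = 1 - SS_res/SS_tot = 1 - 0.1297 = 0.8703

0.8703


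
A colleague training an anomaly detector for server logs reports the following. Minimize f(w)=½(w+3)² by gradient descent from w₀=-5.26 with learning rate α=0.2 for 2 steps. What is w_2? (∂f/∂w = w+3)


step 1: grad = -5.26+3 = -2.26; w = -5.26 - 0.2·(-2.26) = -4.808
step 2: grad = -4.808+3 = -1.808; w = -4.808 - 0.2·(-1.808) = -4.4464

-4.4464


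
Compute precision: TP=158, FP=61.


Precision = TP/(TP+FP)
= 158/(158+61)
= 158/219 = 72.15%

72.15%


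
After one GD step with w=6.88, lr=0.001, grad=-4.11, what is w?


w_new = w - α·∇
= 6.88 - 0.001·-4.11
= 6.88 + 0.00411
= 6.88411

6.88411


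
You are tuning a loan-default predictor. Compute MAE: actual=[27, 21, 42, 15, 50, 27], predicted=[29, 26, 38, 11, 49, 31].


Absolute errors: |27-29|=2, |21-26|=5, |42-38|=4, |15-11|=4, |50-49|=1, |27-31|=4
Sum = 20
MAE = 20/6 = 10/3

10/3


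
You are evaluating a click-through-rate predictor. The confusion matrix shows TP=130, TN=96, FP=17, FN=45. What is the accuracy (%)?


Accuracy = (TP+TN)/(TP+TN+FP+FN)
= (130+96)/(288)
= 226/288 = 78.47%

78.47%


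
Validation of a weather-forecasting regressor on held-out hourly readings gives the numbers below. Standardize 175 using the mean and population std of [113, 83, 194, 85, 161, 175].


μ = 135.1667, σ = 43.6746
z = (175 - 135.1667)/43.6746 = 0.912

0.912


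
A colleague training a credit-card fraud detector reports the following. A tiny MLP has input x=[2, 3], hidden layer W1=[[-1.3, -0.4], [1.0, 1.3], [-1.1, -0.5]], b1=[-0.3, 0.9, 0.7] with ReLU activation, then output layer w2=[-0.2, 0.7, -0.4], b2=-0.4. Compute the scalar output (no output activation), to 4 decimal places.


z1[0] = (-1.3)·(2) + (-0.4)·(3) - 0.3 = -4.1
z1[1] = (1.0)·(2) + (1.3)·(3) + 0.9 = 6.8
z1[2] = (-1.1)·(2) + (-0.5)·(3) + 0.7 = -3.0
h = ReLU(z1) = [0.0, 6.8, 0.0]
output = (-0.2)·(0.0) + (0.7)·(6.8) + (-0.4)·(0.0) - 0.4 = 4.36

4.36


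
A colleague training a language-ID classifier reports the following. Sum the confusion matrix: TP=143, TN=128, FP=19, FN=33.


Total = TP + TN + FP + FN
= 143 + 128 + 19 + 33
= 323
(Predicted positive: 162, predicted negative: 161)

323


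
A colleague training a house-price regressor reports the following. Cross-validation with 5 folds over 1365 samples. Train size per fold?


Fold size = 1365/5 = 273
Training per fold = 1365 - 273 = 1092

1092


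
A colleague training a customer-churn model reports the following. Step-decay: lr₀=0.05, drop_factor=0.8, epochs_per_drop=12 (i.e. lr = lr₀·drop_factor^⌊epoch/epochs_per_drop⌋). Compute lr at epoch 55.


n_drops = ⌊55/12⌋ = 4
lr = 0.05·0.8^4 = 0.05·0.4096 = 0.02048

0.02048


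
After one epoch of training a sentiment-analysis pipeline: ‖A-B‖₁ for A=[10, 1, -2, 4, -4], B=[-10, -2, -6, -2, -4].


d = |10+ 10| + |1+ 2| + |-2+ 6| + |4+ 2| + |-4+ 4|
  = 20 + 3 + 4 + 6 + 0
  = 33

33


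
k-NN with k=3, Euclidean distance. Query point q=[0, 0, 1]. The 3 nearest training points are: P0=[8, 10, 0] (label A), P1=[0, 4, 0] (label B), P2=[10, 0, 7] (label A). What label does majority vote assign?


d(q,P0) = 12.8452  (label A)
d(q,P1) = 4.1231  (label B)
d(q,P2) = 11.6619  (label A)
Votes: A=2, B=1
Majority → A

A


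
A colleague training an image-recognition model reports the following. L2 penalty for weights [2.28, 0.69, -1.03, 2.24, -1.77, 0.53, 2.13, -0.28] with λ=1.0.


‖w‖₂² = (2.28)² + (0.69)² + (-1.03)² + (2.24)² + (-1.77)² + (0.53)² + (2.13)² + (-0.28)²
     = 5.1984 + 0.4761 + 1.0609 + 5.0176 + 3.1329 + 0.2809 + 4.5369 + 0.0784
     = 19.7821
λ·‖w‖₂² = 1.0·19.7821 = 19.7821

19.7821


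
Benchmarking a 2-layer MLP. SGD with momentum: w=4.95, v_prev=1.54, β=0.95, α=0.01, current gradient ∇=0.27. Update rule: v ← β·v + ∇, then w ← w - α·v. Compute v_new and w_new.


v_new = 0.95·1.54 + 0.27 = 1.463 + 0.27 = 1.733
w_new = 4.95 - 0.01·1.733 = 4.95 - 0.01733 = 4.93267

v_new=1.733, w_new=4.93267


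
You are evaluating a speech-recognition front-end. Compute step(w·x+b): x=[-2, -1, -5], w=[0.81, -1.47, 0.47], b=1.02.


z = (-2)·(0.81) + (-1)·(-1.47) + (-5)·(0.47) + 1.02
  = -1.48
step(z) = 0 (z<0)

0


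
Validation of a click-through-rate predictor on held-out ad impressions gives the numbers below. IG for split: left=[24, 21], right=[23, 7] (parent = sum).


Parent = [47, 28], H_parent = 0.9532
H_left = 0.9968 (n=45), H_right = 0.7838 (n=30)
H_children = (45/75)·0.9968 + (30/75)·0.7838 = 0.9116
IG = 0.9532 - 0.9116 = 0.0416

0.0416


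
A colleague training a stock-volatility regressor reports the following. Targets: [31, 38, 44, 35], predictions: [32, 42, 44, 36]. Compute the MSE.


Squared errors: (31-32)²=1, (38-42)²=16, (44-44)²=0, (35-36)²=1
Sum = 18
MSE = 18/4 = 9/2

9/2


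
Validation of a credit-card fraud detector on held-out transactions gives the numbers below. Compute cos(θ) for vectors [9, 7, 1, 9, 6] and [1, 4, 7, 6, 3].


A·B = 9·1 + 7·4 + 1·7 + 9·6 + 6·3 = 116
‖A‖ = √248 = 15.748, ‖B‖ = √111 = 10.5357
cos = 116/(√248·√111) = 116/√27528 = 0.6992

0.6992


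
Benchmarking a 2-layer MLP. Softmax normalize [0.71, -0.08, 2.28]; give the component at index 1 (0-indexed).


Exponentials: e^0.71=2.034, e^-0.08=0.9231, e^2.28=9.7767
Sum = 12.7338
Softmax = [0.1597, 0.0725, 0.7678]
p[1] = 0.9231/12.7338 = 0.0725

0.0725


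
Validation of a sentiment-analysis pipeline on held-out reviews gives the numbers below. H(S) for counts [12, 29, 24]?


Probabilities: [12/65, 29/65, 24/65] ≈ [0.1846, 0.4462, 0.3692]
H = -((12/65)·log₂(12/65) + (29/65)·log₂(29/65) + (24/65)·log₂(24/65))
  = 1.5002 bits

1.5002 bits


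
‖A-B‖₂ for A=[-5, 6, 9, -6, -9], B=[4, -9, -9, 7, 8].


d = √((-5-4)² + (6+ 9)² + (9+ 9)² + (-6-7)² + (-9-8)²)
  = √(81 + 225 + 324 + 169 + 289)
  = √1088 = 32.9848

32.9848


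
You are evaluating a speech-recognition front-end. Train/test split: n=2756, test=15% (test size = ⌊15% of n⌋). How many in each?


Test = ⌊2756·15/100⌋ = 413
Train = 2756 - 413 = 2343

Train: 2343, Test: 413


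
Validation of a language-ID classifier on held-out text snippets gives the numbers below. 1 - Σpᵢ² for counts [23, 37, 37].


Probabilities: [23/97, 37/97, 37/97] ≈ [0.2371, 0.3814, 0.3814]
Σpᵢ² = (529 + 1369 + 1369)/97² = 3267/9409
Gini = 1 - Σpᵢ² = 1 - 3267/9409 = 0.6528

0.6528


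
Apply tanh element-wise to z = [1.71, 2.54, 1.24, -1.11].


tanh(1.71) = 0.9366
tanh(2.54) = 0.9876
tanh(1.24) = 0.8455
tanh(-1.11) = -0.8041
result = [0.9366, 0.9876, 0.8455, -0.8041]

[0.9366, 0.9876, 0.8455, -0.8041]


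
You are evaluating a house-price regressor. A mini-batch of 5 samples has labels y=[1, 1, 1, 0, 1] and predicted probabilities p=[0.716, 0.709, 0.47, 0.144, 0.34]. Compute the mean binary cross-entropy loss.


L[0] = -ln(0.716) = 0.3341
L[1] = -ln(0.709) = 0.3439
L[2] = -ln(0.47) = 0.755
L[3] = -ln(1-0.144) = -ln(0.856) = 0.1555
L[4] = -ln(0.34) = 1.0788
mean = (0.3341 + 0.3439 + 0.755 + 0.1555 + 1.0788)/5 = 0.5335

0.5335


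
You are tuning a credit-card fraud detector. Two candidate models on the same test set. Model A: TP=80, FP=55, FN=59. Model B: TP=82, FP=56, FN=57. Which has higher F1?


Model A: P=80/135=0.5926, R=80/139=0.5755, F1=2PR/(P+R)=2TP/(2TP+FP+FN)=160/274=0.5839
Model B: P=82/138=0.5942, R=82/139=0.5899, F1=2PR/(P+R)=2TP/(2TP+FP+FN)=164/277=0.5921
0.5839 < 0.5921 → Model B

Model B


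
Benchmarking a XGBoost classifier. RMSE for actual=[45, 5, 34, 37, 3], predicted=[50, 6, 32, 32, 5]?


MSE = 59/5 = 11.8
RMSE = √(59/5) = 3.4351

3.4351


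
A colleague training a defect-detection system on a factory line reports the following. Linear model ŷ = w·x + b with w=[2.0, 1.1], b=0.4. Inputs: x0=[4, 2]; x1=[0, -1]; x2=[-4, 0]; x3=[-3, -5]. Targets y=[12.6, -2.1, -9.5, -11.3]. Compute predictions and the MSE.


ŷ0 = (2.0)·(4) + (1.1)·(2) + 0.4 = 10.6
ŷ1 = (2.0)·(0) + (1.1)·(-1) + 0.4 = -0.7
ŷ2 = (2.0)·(-4) + (1.1)·(0) + 0.4 = -7.6
ŷ3 = (2.0)·(-3) + (1.1)·(-5) + 0.4 = -11.1
errors² = [4.0, 1.96, 3.61, 0.04]
MSE = 9.6100/4 = 2.4025

2.4025


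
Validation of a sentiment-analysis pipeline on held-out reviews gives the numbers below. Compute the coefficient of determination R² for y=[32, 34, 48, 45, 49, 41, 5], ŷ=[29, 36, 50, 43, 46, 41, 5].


ȳ = 36.2857
SS_res = Σ(y-ŷ)² = 30
SS_tot = Σ(y-ȳ)² = 1399.43
R² = 1 - SS_res/SS_tot = 1 - 0.0214 = 0.9786

0.9786
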